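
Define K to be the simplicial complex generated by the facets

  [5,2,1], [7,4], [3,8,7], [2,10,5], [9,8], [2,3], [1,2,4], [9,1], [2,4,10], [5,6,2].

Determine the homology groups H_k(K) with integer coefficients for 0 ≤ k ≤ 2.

H_0 = Z,  H_1 = Z^2,  H_2 = 0.

Fix the vertex order 1 < 2 < 3 < 4 < 5 < 6 < 7 < 8 < 9 < 10 and write every simplex with vertices in increasing order. Then dim K = 2 and the simplices of K are:

  0-simplices (10): [1], [2], [3], [4], [5], [6], [7], [8], [9], [10]
  1-simplices (17): [1,2], [1,4], [1,5], [1,9], [2,3], [2,4], [2,5], [2,6], [2,10], [3,7], [3,8], [4,7], [4,10], [5,6], [5,10], [7,8], [8,9]
  2-simplices (6): [1,2,4], [1,2,5], [2,4,10], [2,5,6], [2,5,10], [3,7,8]

Hence C_0 ≅ Z^10, C_1 ≅ Z^17, C_2 ≅ Z^6.

The boundary map ∂_1: C_1 → C_0 maps an edge to its endpoints' difference, ∂[p,q] = q − p. For instance
  ∂[3,7] = [7] − [3].
This gives a 10×17 integer matrix of rank 9; reducing to Smith normal form yields diagonal entries (1,1,1,1,1,1,1,1,1).

∂_2: C_2 → C_1 maps a triangle to the signed sum of its edges. For instance
  ∂[1,2,4] = [2,4] − [1,4] + [1,2],
  ∂[1,2,5] = [2,5] − [1,5] + [1,2].
The 17×6 boundary matrix has rank 6 and Smith normal form diag(1,1,1,1,1,1).

Reading off H_k = ker ∂_k / im ∂_{k+1}:

  H_0: rank C_0 − rank ∂_1 = 10 − 9 = 1, and the invariant factors of ∂_1 are all 1, so H_0 ≅ Z.
  H_1: rank ker ∂_1 − rank ∂_2 = (17 − 9) − 6 = 2, and the invariant factors of ∂_2 are all 1, so H_1 ≅ Z^2.
  H_2: rank ker ∂_2 − rank ∂_3 = (6 − 6) − 0 = 0, and there is no ∂_3, so H_2 ≅ 0.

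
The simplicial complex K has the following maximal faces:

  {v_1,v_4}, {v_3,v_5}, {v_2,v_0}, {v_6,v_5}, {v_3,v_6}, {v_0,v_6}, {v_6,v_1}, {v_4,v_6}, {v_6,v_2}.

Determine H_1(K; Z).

Order the vertices as v_0 < v_1 < v_2 < v_3 < v_4 < v_5 < v_6. Listing each simplex with vertices in this order, K has dimension 1 with simplices:

  0-simplices (7): [v_0], [v_1], [v_2], [v_3], [v_4], [v_5], [v_6]
  1-simplices (9): [v_0,v_2], [v_0,v_6], [v_1,v_4], [v_1,v_6], [v_2,v_6], [v_3,v_5], [v_3,v_6], [v_4,v_6], [v_5,v_6]

giving chain groups C_0 ≅ Z^7, C_1 ≅ Z^9.

The boundary map ∂_1: C_1 → C_0 sends each edge [p,q] (with p < q) to q − p.
This gives a 7×9 integer matrix of rank 6; reducing to Smith normal form yields diagonal entries (1,1,1,1,1,1).

Now H_k = ker ∂_k / im ∂_{k+1}, so:

  H_1: rank ker ∂_1 − rank ∂_2 = (9 − 6) − 0 = 3, and there is no ∂_2, so H_1 ≅ Z^3.

(K is a triangulation of a wedge of 3 circles.)

H_1 ≅ Z^3.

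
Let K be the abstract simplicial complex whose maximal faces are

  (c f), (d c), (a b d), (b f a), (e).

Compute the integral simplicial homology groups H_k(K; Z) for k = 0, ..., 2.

Take the total order a < b < c < d < e < f on the vertex set. Then K (dimension 2) consists of the simplices:

  0-simplices (6): a, b, c, d, e, f
  1-simplices (7): ab, ad, af, bd, bf, cd, cf
  2-simplices (2): abd, abf

giving chain groups C_0 ≅ Z^6, C_1 ≅ Z^7, C_2 ≅ Z^2.

∂_1: C_1 → C_0 maps an edge to its endpoints' difference, ∂[p,q] = q − p. For instance
  ∂af = f − a.
This gives a 6×7 integer matrix of rank 4; reducing to Smith normal form yields diagonal entries (1,1,1,1).

∂_2: C_2 → C_1 acts by ∂[p,q,r] = [q,r] − [p,r] + [p,q]. For instance
  ∂abf = bf − af + ab,
  ∂abd = bd − ad + ab.
The resulting 7×2 matrix has rank 2, and its Smith normal form has invariant factors (1,1).

Reading off H_k = ker ∂_k / im ∂_{k+1}:

  H_0: rank C_0 − rank ∂_1 = 6 − 4 = 2, and the invariant factors of ∂_1 are all 1, so H_0 ≅ Z^2.
  H_1: rank ker ∂_1 − rank ∂_2 = (7 − 4) − 2 = 1, and the invariant factors of ∂_2 are all 1, so H_1 ≅ Z.
  H_2: rank ker ∂_2 − rank ∂_3 = (2 − 2) − 0 = 0, and there is no ∂_3, so H_2 ≅ 0.

H_0 ≅ Z^2,  H_1 ≅ Z,  H_2 = 0.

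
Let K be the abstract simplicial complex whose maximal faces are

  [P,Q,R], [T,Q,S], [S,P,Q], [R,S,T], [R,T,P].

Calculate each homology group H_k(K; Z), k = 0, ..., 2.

Order the vertices as P < Q < R < S < T. Listing each simplex with vertices in this order, K has dimension 2 with simplices:

  0-simplices (5): P, Q, R, S, T
  1-simplices (10): PQ, PR, PS, PT, QR, QS, QT, RS, RT, ST
  2-simplices (5): PQR, PQS, PRT, QST, RST

so the chain groups are C_0 ≅ Z^5, C_1 ≅ Z^10, C_2 ≅ Z^5.

The boundary map ∂_1: C_1 → C_0 is given by ∂[p,q] = [q] − [p].
As a 5×10 matrix over Z this has rank 4, with invariant factors (1,1,1,1).

The boundary map ∂_2: C_2 → C_1 maps a triangle to the signed sum of its edges. For instance
  ∂RST = ST − RT + RS,
  ∂PQS = QS − PS + PQ.
As a 10×5 matrix over Z this has rank 5, with invariant factors (1,1,1,1,1).

Reading off H_k = ker ∂_k / im ∂_{k+1}:

  H_0: rank C_0 − rank ∂_1 = 5 − 4 = 1, and the invariant factors of ∂_1 are all 1, so H_0 = Z.
  H_1: rank ker ∂_1 − rank ∂_2 = (10 − 4) − 5 = 1, and the invariant factors of ∂_2 are all 1, so H_1 = Z.
  H_2: rank ker ∂_2 − rank ∂_3 = (5 − 5) − 0 = 0, and there is no ∂_3, so H_2 = 0.

H_0 = Z,  H_1 = Z,  H_2 = 0.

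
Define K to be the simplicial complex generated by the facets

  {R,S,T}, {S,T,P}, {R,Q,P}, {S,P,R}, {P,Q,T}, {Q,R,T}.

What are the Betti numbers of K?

b_0 = 1, b_1 = 0, b_2 = 1.

K has 5 vertices, 9 edges, 6 triangles.
rank ∂_0 = 0, rank ∂_1 = 4 ⇒ b_0 = 5 − 0 − 4 = 1; all invariant factors of ∂_1 are 1 so no torsion. So H_0 = Z.
rank ∂_1 = 4, rank ∂_2 = 5 ⇒ b_1 = 9 − 4 − 5 = 0; all invariant factors of ∂_2 are 1 so no torsion. So H_1 = 0.
rank ∂_2 = 5, rank ∂_3 = 0 ⇒ b_2 = 6 − 5 − 0 = 1. So H_2 = Z.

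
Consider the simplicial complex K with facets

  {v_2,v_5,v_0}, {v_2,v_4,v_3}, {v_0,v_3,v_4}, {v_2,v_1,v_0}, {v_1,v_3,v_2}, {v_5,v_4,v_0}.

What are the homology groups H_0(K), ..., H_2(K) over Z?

H_0 ≅ Z,  H_1 ≅ Z,  H_2 = 0.

Order the vertices as v_0 < v_1 < v_2 < v_3 < v_4 < v_5. Listing each simplex with vertices in this order, K has dimension 2 with simplices:

  0-simplices (6): [v_0], [v_1], [v_2], [v_3], [v_4], [v_5]
  1-simplices (12): [v_0,v_1], [v_0,v_2], [v_0,v_3], [v_0,v_4], [v_0,v_5], [v_1,v_2], [v_1,v_3], [v_2,v_3], [v_2,v_4], [v_2,v_5], [v_3,v_4], [v_4,v_5]
  2-simplices (6): [v_0,v_1,v_2], [v_0,v_2,v_5], [v_0,v_3,v_4], [v_0,v_4,v_5], [v_1,v_2,v_3], [v_2,v_3,v_4]

Hence C_0 ≅ Z^6, C_1 ≅ Z^12, C_2 ≅ Z^6.

Boundary ∂_1: C_1 → C_0 maps an edge to its endpoints' difference, ∂[p,q] = q − p.
The resulting 6×12 matrix has rank 5, and its Smith normal form has invariant factors (1,1,1,1,1).

The boundary map ∂_2: C_2 → C_1 acts by ∂[p,q,r] = [q,r] − [p,r] + [p,q]. For instance
  ∂[v_0,v_4,v_5] = [v_4,v_5] − [v_0,v_5] + [v_0,v_4],
  ∂[v_0,v_2,v_5] = [v_2,v_5] − [v_0,v_5] + [v_0,v_2].
The 12×6 boundary matrix has rank 6 and Smith normal form diag(1,1,1,1,1,1).

From H_k ≅ ker(∂_k) / im(∂_{k+1}) we obtain:

  H_0: rank C_0 − rank ∂_1 = 6 − 5 = 1, and the invariant factors of ∂_1 are all 1, so H_0 ≅ Z.
  H_1: rank ker ∂_1 − rank ∂_2 = (12 − 5) − 6 = 1, and the invariant factors of ∂_2 are all 1, so H_1 ≅ Z.
  H_2: rank ker ∂_2 − rank ∂_3 = (6 − 6) − 0 = 0, and there is no ∂_3, so H_2 ≅ 0.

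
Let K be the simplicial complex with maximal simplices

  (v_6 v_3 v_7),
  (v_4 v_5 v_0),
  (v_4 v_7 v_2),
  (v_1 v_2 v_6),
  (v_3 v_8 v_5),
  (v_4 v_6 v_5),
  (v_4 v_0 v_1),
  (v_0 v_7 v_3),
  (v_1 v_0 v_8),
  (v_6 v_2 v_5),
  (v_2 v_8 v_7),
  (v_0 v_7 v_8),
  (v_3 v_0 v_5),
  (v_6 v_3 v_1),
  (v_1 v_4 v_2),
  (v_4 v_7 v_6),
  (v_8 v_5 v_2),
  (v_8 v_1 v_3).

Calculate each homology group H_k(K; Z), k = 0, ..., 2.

H_0 ≅ Z,  H_1 ≅ Z ⊕ Z/2,  H_2 = 0.

Fix the vertex order v_0 < v_1 < v_2 < v_3 < v_4 < v_5 < v_6 < v_7 < v_8 and write every simplex with vertices in increasing order. Then dim K = 2 and the simplices of K are:

  0-simplices (9): [v_0], [v_1], [v_2], [v_3], [v_4], [v_5], [v_6], [v_7], [v_8]
  1-simplices (27): (27 of them)
  2-simplices (18): (18 of them)

Hence C_0 ≅ Z^9, C_1 ≅ Z^27, C_2 ≅ Z^18.

Boundary ∂_1: C_1 → C_0 sends each edge [p,q] (with p < q) to q − p.
The 9×27 boundary matrix has rank 8 and Smith normal form diag(1,1,1,1,1,1,1,1).

The boundary map ∂_2: C_2 → C_1 sends each 2-simplex [p,q,r] to [q,r] − [p,r] + [p,q]. For instance
  ∂[v_0,v_1,v_4] = [v_1,v_4] − [v_0,v_4] + [v_0,v_1],
  ∂[v_1,v_3,v_6] = [v_3,v_6] − [v_1,v_6] + [v_1,v_3].
As a 27×18 matrix over Z this has rank 18, with invariant factors (1,1,1,1,1,1,1,1,1,1,1,1,1,1,1,1,1,2).

From H_k ≅ ker(∂_k) / im(∂_{k+1}) we obtain:

  H_0: rank C_0 − rank ∂_1 = 9 − 8 = 1, and the invariant factors of ∂_1 are all 1, so H_0 ≅ Z.
  H_1: rank ker ∂_1 − rank ∂_2 = (27 − 8) − 18 = 1, and ∂_2 has invariant factor 2 > 1, so H_1 ≅ Z ⊕ Z/2.
  H_2: rank ker ∂_2 − rank ∂_3 = (18 − 18) − 0 = 0, and there is no ∂_3, so H_2 ≅ 0.

(K is a triangulation of the Klein bottle.)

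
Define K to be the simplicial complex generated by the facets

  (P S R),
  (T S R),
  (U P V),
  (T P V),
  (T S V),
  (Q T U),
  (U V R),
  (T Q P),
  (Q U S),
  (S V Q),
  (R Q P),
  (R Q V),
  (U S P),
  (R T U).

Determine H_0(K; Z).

K has 7 vertices, 21 edges, 14 triangles.
rank ∂_0 = 0, rank ∂_1 = 6 ⇒ b_0 = 7 − 0 − 6 = 1; all invariant factors of ∂_1 are 1 so no torsion. So H_0 ≅ Z.

H_0 = Z.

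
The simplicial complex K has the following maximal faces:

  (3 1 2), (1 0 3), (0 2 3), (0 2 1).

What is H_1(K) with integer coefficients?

H_1 ≅ 0.

Take the total order 0 < 1 < 2 < 3 on the vertex set. Then K (dimension 2) consists of the simplices:

  0-simplices (4): [0], [1], [2], [3]
  1-simplices (6): [0,1], [0,2], [0,3], [1,2], [1,3], [2,3]
  2-simplices (4): [0,1,2], [0,1,3], [0,2,3], [1,2,3]

Hence C_0 ≅ Z^4, C_1 ≅ Z^6, C_2 ≅ Z^4.

∂_1: C_1 → C_0 maps an edge to its endpoints' difference, ∂[p,q] = q − p.
This gives a 4×6 integer matrix of rank 3; reducing to Smith normal form yields diagonal entries (1,1,1).

∂_2: C_2 → C_1 maps a triangle to the signed sum of its edges. For instance
  ∂[0,2,3] = [2,3] − [0,3] + [0,2],
  ∂[0,1,2] = [1,2] − [0,2] + [0,1].
The resulting 6×4 matrix has rank 3, and its Smith normal form has invariant factors (1,1,1).

Reading off H_k = ker ∂_k / im ∂_{k+1}:

  H_1: rank ker ∂_1 − rank ∂_2 = (6 − 3) − 3 = 0, and the invariant factors of ∂_2 are all 1, so H_1 = 0.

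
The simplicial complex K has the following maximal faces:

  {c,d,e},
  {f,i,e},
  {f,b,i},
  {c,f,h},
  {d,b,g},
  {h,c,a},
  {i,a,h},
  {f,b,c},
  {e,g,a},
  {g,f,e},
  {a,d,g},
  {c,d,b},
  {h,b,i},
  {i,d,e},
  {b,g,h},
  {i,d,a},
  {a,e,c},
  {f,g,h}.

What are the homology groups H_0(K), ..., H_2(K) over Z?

We work with the vertex ordering a < b < c < d < e < f < g < h < i. The simplices of K, each written with vertices in increasing order, are:

  0-simplices (9): a, b, c, d, e, f, g, h, i
  1-simplices (27): ac, ad, ae, ag, ah, ai, bc, bd, bf, bg, bh, bi, cd, ce, cf, ch, de, dg, di, ef, eg, ei, fg, fh, fi, gh, hi
  2-simplices (18): ace, ach, adg, adi, aeg, ahi, bcd, bcf, bdg, bfi, bgh, bhi, cde, cfh, dei, efg, efi, fgh

Hence C_0 ≅ Z^9, C_1 ≅ Z^27, C_2 ≅ Z^18.

The boundary map ∂_1: C_1 → C_0 maps an edge to its endpoints' difference, ∂[p,q] = q − p. For instance
  ∂de = e − d.
The 9×27 boundary matrix has rank 8 and Smith normal form diag(1,1,1,1,1,1,1,1).

∂_2: C_2 → C_1 sends each 2-simplex [p,q,r] to [q,r] − [p,r] + [p,q]. For instance
  ∂aeg = eg − ag + ae,
  ∂efg = fg − eg + ef.
The resulting 27×18 matrix has rank 18, and its Smith normal form has invariant factors (1,1,1,1,1,1,1,1,1,1,1,1,1,1,1,1,1,2).

Now H_k = ker ∂_k / im ∂_{k+1}, so:

  H_0: rank C_0 − rank ∂_1 = 9 − 8 = 1, and the invariant factors of ∂_1 are all 1, so H_0 = Z.
  H_1: rank ker ∂_1 − rank ∂_2 = (27 − 8) − 18 = 1, and ∂_2 has invariant factor 2 > 1, so H_1 = Z ⊕ Z/2Z.
  H_2: rank ker ∂_2 − rank ∂_3 = (18 − 18) − 0 = 0, and there is no ∂_3, so H_2 = 0.

(K is a triangulation of the Klein bottle.)

H_0 ≅ Z,  H_1 ≅ Z ⊕ Z/2Z,  H_2 = 0.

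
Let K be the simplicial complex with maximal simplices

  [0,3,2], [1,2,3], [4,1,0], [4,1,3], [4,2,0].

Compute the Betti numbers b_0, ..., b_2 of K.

We work with the vertex ordering 0 < 1 < 2 < 3 < 4. The simplices of K, each written with vertices in increasing order, are:

  0-simplices (5): [0], [1], [2], [3], [4]
  1-simplices (10): [0,1], [0,2], [0,3], [0,4], [1,2], [1,3], [1,4], [2,3], [2,4], [3,4]
  2-simplices (5): [0,1,4], [0,2,3], [0,2,4], [1,2,3], [1,3,4]

so the chain groups are C_0 ≅ Z^5, C_1 ≅ Z^10, C_2 ≅ Z^5.

The boundary map ∂_1: C_1 → C_0 sends each edge [p,q] (with p < q) to q − p. For instance
  ∂[3,4] = [4] − [3].
The 5×10 boundary matrix has rank 4 and Smith normal form diag(1,1,1,1).

The boundary map ∂_2: C_2 → C_1 acts by ∂[p,q,r] = [q,r] − [p,r] + [p,q]. For instance
  ∂[1,3,4] = [3,4] − [1,4] + [1,3],
  ∂[0,1,4] = [1,4] − [0,4] + [0,1].
The resulting 10×5 matrix has rank 5, and its Smith normal form has invariant factors (1,1,1,1,1).

Computing H_k = (kernel of ∂_k) / (image of ∂_{k+1}):

  H_0: rank C_0 − rank ∂_1 = 5 − 4 = 1, and the invariant factors of ∂_1 are all 1, so H_0 = Z.
  H_1: rank ker ∂_1 − rank ∂_2 = (10 − 4) − 5 = 1, and the invariant factors of ∂_2 are all 1, so H_1 = Z.
  H_2: rank ker ∂_2 − rank ∂_3 = (5 − 5) − 0 = 0, and there is no ∂_3, so H_2 = 0.

(K is a triangulation of the Möbius band.)

Hence the Betti numbers are b_0 = 1, b_1 = 1, b_2 = 0.

b_0 = 1, b_1 = 1, b_2 = 0.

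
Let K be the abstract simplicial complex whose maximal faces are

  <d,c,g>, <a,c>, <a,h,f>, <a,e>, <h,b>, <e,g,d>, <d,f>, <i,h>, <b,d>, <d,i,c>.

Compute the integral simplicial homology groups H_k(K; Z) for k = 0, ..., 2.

Take the total order a < b < c < d < e < f < g < h < i on the vertex set. Then K (dimension 2) consists of the simplices:

  0-simplices (9): a, b, c, d, e, f, g, h, i
  1-simplices (16): ac, ae, af, ah, bd, bh, cd, cg, ci, de, df, dg, di, eg, fh, hi
  2-simplices (4): afh, cdg, cdi, deg

so the chain groups are C_0 ≅ Z^9, C_1 ≅ Z^16, C_2 ≅ Z^4.

∂_1: C_1 → C_0 sends each edge [p,q] (with p < q) to q − p. For instance
  ∂bh = h − b.
The 9×16 boundary matrix has rank 8 and Smith normal form diag(1,1,1,1,1,1,1,1).

The boundary map ∂_2: C_2 → C_1 maps a triangle to the signed sum of its edges. For instance
  ∂deg = eg − dg + de,
  ∂cdg = dg − cg + cd.
As a 16×4 matrix over Z this has rank 4, with invariant factors (1,1,1,1).

Reading off H_k = ker ∂_k / im ∂_{k+1}:

  H_0: rank C_0 − rank ∂_1 = 9 − 8 = 1, and the invariant factors of ∂_1 are all 1, so H_0 = Z.
  H_1: rank ker ∂_1 − rank ∂_2 = (16 − 8) − 4 = 4, and the invariant factors of ∂_2 are all 1, so H_1 = Z^4.
  H_2: rank ker ∂_2 − rank ∂_3 = (4 − 4) − 0 = 0, and there is no ∂_3, so H_2 = 0.

H_0 ≅ Z,  H_1 ≅ Z^4,  H_2 = 0.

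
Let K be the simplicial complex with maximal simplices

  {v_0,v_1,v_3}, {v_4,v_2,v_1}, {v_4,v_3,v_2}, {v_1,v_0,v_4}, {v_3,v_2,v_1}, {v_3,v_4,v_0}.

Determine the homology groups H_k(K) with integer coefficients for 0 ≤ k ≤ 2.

K has 5 vertices, 9 edges, 6 triangles.
rank ∂_0 = 0, rank ∂_1 = 4 ⇒ b_0 = 5 − 0 − 4 = 1; all invariant factors of ∂_1 are 1 so no torsion. So H_0 = Z.
rank ∂_1 = 4, rank ∂_2 = 5 ⇒ b_1 = 9 − 4 − 5 = 0; all invariant factors of ∂_2 are 1 so no torsion. So H_1 = 0.
rank ∂_2 = 5, rank ∂_3 = 0 ⇒ b_2 = 6 − 5 − 0 = 1. So H_2 = Z.

H_0 = Z,  H_1 = 0,  H_2 = Z.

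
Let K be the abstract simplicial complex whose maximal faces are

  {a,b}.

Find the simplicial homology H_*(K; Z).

H_0 ≅ Z,  H_1 = 0.

We work with the vertex ordering a < b. The simplices of K, each written with vertices in increasing order, are:

  0-simplices (2): a, b
  1-simplices (1): ab

so the chain groups are C_0 ≅ Z^2, C_1 ≅ Z^1.

Boundary ∂_1: C_1 → C_0 maps an edge to its endpoints' difference, ∂[p,q] = q − p.
This gives a 2×1 integer matrix of rank 1; reducing to Smith normal form yields diagonal entries (1).

From H_k ≅ ker(∂_k) / im(∂_{k+1}) we obtain:

  H_0: rank C_0 − rank ∂_1 = 2 − 1 = 1, and the invariant factors of ∂_1 are all 1, so H_0 ≅ Z.
  H_1: rank ker ∂_1 − rank ∂_2 = (1 − 1) − 0 = 0, and there is no ∂_2, so H_1 ≅ 0.

As a check, the Euler characteristic is 2 − 1 = 1, which agrees with 1 − 0 = 1.
(K is a triangulation of the 1-simplex.)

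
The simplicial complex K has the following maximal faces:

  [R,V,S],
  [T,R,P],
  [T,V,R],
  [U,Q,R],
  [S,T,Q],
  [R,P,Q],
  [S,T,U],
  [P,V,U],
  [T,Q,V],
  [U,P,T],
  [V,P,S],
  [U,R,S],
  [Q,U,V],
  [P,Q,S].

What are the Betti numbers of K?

b_0 = 1, b_1 = 2, b_2 = 1.

We work with the vertex ordering P < Q < R < S < T < U < V. The simplices of K, each written with vertices in increasing order, are:

  0-simplices (7): P, Q, R, S, T, U, V
  1-simplices (21): PQ, PR, PS, PT, PU, PV, QR, QS, QT, QU, QV, RS, RT, RU, RV, ST, SU, SV, TU, TV, UV
  2-simplices (14): PQR, PQS, PRT, PSV, PTU, PUV, QRU, QST, QTV, QUV, RSU, RSV, RTV, STU

so the chain groups are C_0 ≅ Z^7, C_1 ≅ Z^21, C_2 ≅ Z^14.

The boundary map ∂_1: C_1 → C_0 maps an edge to its endpoints' difference, ∂[p,q] = q − p. For instance
  ∂QV = V − Q.
This gives a 7×21 integer matrix of rank 6; reducing to Smith normal form yields diagonal entries (1,1,1,1,1,1).

Boundary ∂_2: C_2 → C_1 sends each 2-simplex [p,q,r] to [q,r] − [p,r] + [p,q]. For instance
  ∂RTV = TV − RV + RT,
  ∂PTU = TU − PU + PT.
The resulting 21×14 matrix has rank 13, and its Smith normal form has invariant factors (1,1,1,1,1,1,1,1,1,1,1,1,1).

From H_k ≅ ker(∂_k) / im(∂_{k+1}) we obtain:

  H_0: rank C_0 − rank ∂_1 = 7 − 6 = 1, and the invariant factors of ∂_1 are all 1, so H_0 ≅ Z.
  H_1: rank ker ∂_1 − rank ∂_2 = (21 − 6) − 13 = 2, and the invariant factors of ∂_2 are all 1, so H_1 ≅ Z^2.
  H_2: rank ker ∂_2 − rank ∂_3 = (14 − 13) − 0 = 1, and there is no ∂_3, so H_2 ≅ Z.

Hence the Betti numbers are b_0 = 1, b_1 = 2, b_2 = 1.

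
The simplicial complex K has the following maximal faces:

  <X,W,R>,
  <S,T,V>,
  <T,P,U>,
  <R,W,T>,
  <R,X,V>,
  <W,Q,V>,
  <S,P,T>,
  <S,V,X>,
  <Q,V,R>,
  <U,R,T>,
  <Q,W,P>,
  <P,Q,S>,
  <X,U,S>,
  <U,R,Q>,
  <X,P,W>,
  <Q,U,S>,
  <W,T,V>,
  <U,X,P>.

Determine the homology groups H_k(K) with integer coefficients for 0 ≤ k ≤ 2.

H_0 = Z,  H_1 = Z ⊕ Z/2,  H_2 = 0.

K has 9 vertices, 27 edges, 18 triangles.
rank ∂_0 = 0, rank ∂_1 = 8 ⇒ b_0 = 9 − 0 − 8 = 1; all invariant factors of ∂_1 are 1 so no torsion. So H_0 ≅ Z.
rank ∂_1 = 8, rank ∂_2 = 18 ⇒ b_1 = 27 − 8 − 18 = 1; ∂_2 has invariant factor(s) [2] giving torsion. So H_1 ≅ Z ⊕ Z/2.
rank ∂_2 = 18, rank ∂_3 = 0 ⇒ b_2 = 18 − 18 − 0 = 0. So H_2 ≅ 0.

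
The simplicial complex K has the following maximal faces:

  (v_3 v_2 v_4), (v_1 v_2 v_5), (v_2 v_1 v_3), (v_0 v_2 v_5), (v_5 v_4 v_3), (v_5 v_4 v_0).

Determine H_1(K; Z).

Take the total order v_0 < v_1 < v_2 < v_3 < v_4 < v_5 on the vertex set. Then K (dimension 2) consists of the simplices:

  0-simplices (6): [v_0], [v_1], [v_2], [v_3], [v_4], [v_5]
  1-simplices (12): [v_0,v_2], [v_0,v_4], [v_0,v_5], [v_1,v_2], [v_1,v_3], [v_1,v_5], [v_2,v_3], [v_2,v_4], [v_2,v_5], [v_3,v_4], [v_3,v_5], [v_4,v_5]
  2-simplices (6): [v_0,v_2,v_5], [v_0,v_4,v_5], [v_1,v_2,v_3], [v_1,v_2,v_5], [v_2,v_3,v_4], [v_3,v_4,v_5]

Hence C_0 ≅ Z^6, C_1 ≅ Z^12, C_2 ≅ Z^6.

The boundary map ∂_1: C_1 → C_0 sends each edge [p,q] (with p < q) to q − p. For instance
  ∂[v_0,v_4] = [v_4] − [v_0].
The 6×12 boundary matrix has rank 5 and Smith normal form diag(1,1,1,1,1).

The boundary map ∂_2: C_2 → C_1 maps a triangle to the signed sum of its edges. For instance
  ∂[v_1,v_2,v_3] = [v_2,v_3] − [v_1,v_3] + [v_1,v_2],
  ∂[v_0,v_2,v_5] = [v_2,v_5] − [v_0,v_5] + [v_0,v_2].
The 12×6 boundary matrix has rank 6 and Smith normal form diag(1,1,1,1,1,1).

From H_k ≅ ker(∂_k) / im(∂_{k+1}) we obtain:

  H_1: rank ker ∂_1 − rank ∂_2 = (12 − 5) − 6 = 1, and the invariant factors of ∂_2 are all 1, so H_1 ≅ Z.

H_1 = Z.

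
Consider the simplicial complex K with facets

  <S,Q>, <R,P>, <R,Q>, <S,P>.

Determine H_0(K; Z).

H_0 = Z.

We work with the vertex ordering P < Q < R < S. The simplices of K, each written with vertices in increasing order, are:

  0-simplices (4): P, Q, R, S
  1-simplices (4): PR, PS, QR, QS

Hence C_0 ≅ Z^4, C_1 ≅ Z^4.

The boundary map ∂_1: C_1 → C_0 sends each edge [p,q] (with p < q) to q − p. For instance
  ∂QR = R − Q.
The resulting 4×4 matrix has rank 3, and its Smith normal form has invariant factors (1,1,1).

From H_k ≅ ker(∂_k) / im(∂_{k+1}) we obtain:

  H_0: rank C_0 − rank ∂_1 = 4 − 3 = 1, and the invariant factors of ∂_1 are all 1, so H_0 = Z.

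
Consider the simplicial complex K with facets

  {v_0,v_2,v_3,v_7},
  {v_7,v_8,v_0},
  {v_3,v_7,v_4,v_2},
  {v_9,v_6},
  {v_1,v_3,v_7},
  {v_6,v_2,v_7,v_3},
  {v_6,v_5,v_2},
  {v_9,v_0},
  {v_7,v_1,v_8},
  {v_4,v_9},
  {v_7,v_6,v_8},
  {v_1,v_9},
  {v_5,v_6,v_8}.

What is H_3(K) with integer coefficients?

H_3 = 0.

Order the vertices as v_0 < v_1 < v_2 < v_3 < v_4 < v_5 < v_6 < v_7 < v_8 < v_9. Listing each simplex with vertices in this order, K has dimension 3 with simplices:

  0-simplices (10): [v_0], [v_1], [v_2], [v_3], [v_4], [v_5], [v_6], [v_7], [v_8], [v_9]
  1-simplices (25): (25 of them)
  2-simplices (16): (16 of them)
  3-simplices (3): [v_0,v_2,v_3,v_7], [v_2,v_3,v_4,v_7], [v_2,v_3,v_6,v_7]

Hence C_0 ≅ Z^10, C_1 ≅ Z^25, C_2 ≅ Z^16, C_3 ≅ Z^3.

∂_1: C_1 → C_0 maps an edge to its endpoints' difference, ∂[p,q] = q − p.
This gives a 10×25 integer matrix of rank 9; reducing to Smith normal form yields diagonal entries (1,1,1,1,1,1,1,1,1).

∂_2: C_2 → C_1 maps a triangle to the signed sum of its edges. For instance
  ∂[v_2,v_5,v_6] = [v_5,v_6] − [v_2,v_6] + [v_2,v_5],
  ∂[v_6,v_7,v_8] = [v_7,v_8] − [v_6,v_8] + [v_6,v_7].
The resulting 25×16 matrix has rank 13, and its Smith normal form has invariant factors (1,1,1,1,1,1,1,1,1,1,1,1,1).

The boundary map ∂_3: C_3 → C_2 sends each 3-simplex σ to the alternating sum Σ_i (−1)^i (σ with its i-th vertex removed). For instance
  ∂[v_2,v_3,v_4,v_7] = [v_3,v_4,v_7] − [v_2,v_4,v_7] + [v_2,v_3,v_7] − [v_2,v_3,v_4],
  ∂[v_2,v_3,v_6,v_7] = [v_3,v_6,v_7] − [v_2,v_6,v_7] + [v_2,v_3,v_7] − [v_2,v_3,v_6].
The 16×3 boundary matrix has rank 3 and Smith normal form diag(1,1,1).

From H_k ≅ ker(∂_k) / im(∂_{k+1}) we obtain:

  H_3: rank ker ∂_3 − rank ∂_4 = (3 − 3) − 0 = 0, and there is no ∂_4, so H_3 ≅ 0.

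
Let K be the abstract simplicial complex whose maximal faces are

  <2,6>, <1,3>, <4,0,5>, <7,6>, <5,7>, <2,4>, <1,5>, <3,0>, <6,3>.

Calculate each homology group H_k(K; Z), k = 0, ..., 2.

H_0 ≅ Z,  H_1 ≅ Z^3,  H_2 = 0.

Take the total order 0 < 1 < 2 < 3 < 4 < 5 < 6 < 7 on the vertex set. Then K (dimension 2) consists of the simplices:

  0-simplices (8): [0], [1], [2], [3], [4], [5], [6], [7]
  1-simplices (11): [0,3], [0,4], [0,5], [1,3], [1,5], [2,4], [2,6], [3,6], [4,5], [5,7], [6,7]
  2-simplices (1): [0,4,5]

Hence C_0 ≅ Z^8, C_1 ≅ Z^11, C_2 ≅ Z^1.

The boundary map ∂_1: C_1 → C_0 sends each edge [p,q] (with p < q) to q − p.
As a 8×11 matrix over Z this has rank 7, with invariant factors (1,1,1,1,1,1,1).

The boundary map ∂_2: C_2 → C_1 sends each 2-simplex [p,q,r] to [q,r] − [p,r] + [p,q]. For instance
  ∂[0,4,5] = [4,5] − [0,5] + [0,4].
This gives a 11×1 integer matrix of rank 1; reducing to Smith normal form yields diagonal entries (1).

Now H_k = ker ∂_k / im ∂_{k+1}, so:

  H_0: rank C_0 − rank ∂_1 = 8 − 7 = 1, and the invariant factors of ∂_1 are all 1, so H_0 = Z.
  H_1: rank ker ∂_1 − rank ∂_2 = (11 − 7) − 1 = 3, and the invariant factors of ∂_2 are all 1, so H_1 = Z^3.
  H_2: rank ker ∂_2 − rank ∂_3 = (1 − 1) − 0 = 0, and there is no ∂_3, so H_2 = 0.

As a check, the Euler characteristic is 8 − 11 + 1 = -2, which agrees with 1 − 3 + 0 = -2.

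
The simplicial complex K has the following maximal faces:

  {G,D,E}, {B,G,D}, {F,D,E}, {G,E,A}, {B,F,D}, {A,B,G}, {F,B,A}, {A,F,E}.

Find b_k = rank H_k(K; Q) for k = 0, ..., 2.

b_0 = 1, b_1 = 0, b_2 = 1.

K has 6 vertices, 12 edges, 8 triangles.
rank ∂_0 = 0, rank ∂_1 = 5 ⇒ b_0 = 6 − 0 − 5 = 1; all invariant factors of ∂_1 are 1 so no torsion. So H_0 = Z.
rank ∂_1 = 5, rank ∂_2 = 7 ⇒ b_1 = 12 − 5 − 7 = 0; all invariant factors of ∂_2 are 1 so no torsion. So H_1 = 0.
rank ∂_2 = 7, rank ∂_3 = 0 ⇒ b_2 = 8 − 7 − 0 = 1. So H_2 = Z.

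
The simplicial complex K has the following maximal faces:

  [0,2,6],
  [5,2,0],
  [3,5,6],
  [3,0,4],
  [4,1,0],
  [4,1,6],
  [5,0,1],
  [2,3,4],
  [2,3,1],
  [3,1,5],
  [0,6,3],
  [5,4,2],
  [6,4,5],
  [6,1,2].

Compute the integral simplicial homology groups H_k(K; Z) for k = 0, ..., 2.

Take the total order 0 < 1 < 2 < 3 < 4 < 5 < 6 on the vertex set. Then K (dimension 2) consists of the simplices:

  0-simplices (7): [0], [1], [2], [3], [4], [5], [6]
  1-simplices (21): [0,1], [0,2], [0,3], [0,4], [0,5], [0,6], [1,2], [1,3], [1,4], [1,5], [1,6], [2,3], [2,4], [2,5], [2,6], [3,4], [3,5], [3,6], [4,5], [4,6], [5,6]
  2-simplices (14): [0,1,4], [0,1,5], [0,2,5], [0,2,6], [0,3,4], [0,3,6], [1,2,3], [1,2,6], [1,3,5], [1,4,6], [2,3,4], [2,4,5], [3,5,6], [4,5,6]

giving chain groups C_0 ≅ Z^7, C_1 ≅ Z^21, C_2 ≅ Z^14.

Boundary ∂_1: C_1 → C_0 sends each edge [p,q] (with p < q) to q − p. For instance
  ∂[4,6] = [6] − [4].
The 7×21 boundary matrix has rank 6 and Smith normal form diag(1,1,1,1,1,1).

The boundary map ∂_2: C_2 → C_1 maps a triangle to the signed sum of its edges. For instance
  ∂[2,4,5] = [4,5] − [2,5] + [2,4],
  ∂[1,2,3] = [2,3] − [1,3] + [1,2].
The resulting 21×14 matrix has rank 13, and its Smith normal form has invariant factors (1,1,1,1,1,1,1,1,1,1,1,1,1).

Computing H_k = (kernel of ∂_k) / (image of ∂_{k+1}):

  H_0: rank C_0 − rank ∂_1 = 7 − 6 = 1, and the invariant factors of ∂_1 are all 1, so H_0 ≅ Z.
  H_1: rank ker ∂_1 − rank ∂_2 = (21 − 6) − 13 = 2, and the invariant factors of ∂_2 are all 1, so H_1 ≅ Z^2.
  H_2: rank ker ∂_2 − rank ∂_3 = (14 − 13) − 0 = 1, and there is no ∂_3, so H_2 ≅ Z.

As a check, the Euler characteristic is 7 − 21 + 14 = 0, which agrees with 1 − 2 + 1 = 0.
(K is a triangulation of the torus T^2.)

H_0 ≅ Z,  H_1 ≅ Z^2,  H_2 ≅ Z.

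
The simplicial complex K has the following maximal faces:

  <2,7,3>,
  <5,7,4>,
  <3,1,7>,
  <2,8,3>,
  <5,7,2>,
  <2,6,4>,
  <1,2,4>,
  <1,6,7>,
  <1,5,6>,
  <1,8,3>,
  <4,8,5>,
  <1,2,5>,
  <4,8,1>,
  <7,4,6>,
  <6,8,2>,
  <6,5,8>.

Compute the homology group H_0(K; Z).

We work with the vertex ordering 1 < 2 < 3 < 4 < 5 < 6 < 7 < 8. The simplices of K, each written with vertices in increasing order, are:

  0-simplices (8): [1], [2], [3], [4], [5], [6], [7], [8]
  1-simplices (24): (24 of them)
  2-simplices (16): [1,2,4], [1,2,5], [1,3,7], [1,3,8], [1,4,8], [1,5,6], [1,6,7], [2,3,7], [2,3,8], [2,4,6], [2,5,7], [2,6,8], [4,5,7], [4,5,8], [4,6,7], [5,6,8]

giving chain groups C_0 ≅ Z^8, C_1 ≅ Z^24, C_2 ≅ Z^16.

∂_1: C_1 → C_0 is given by ∂[p,q] = [q] − [p]. For instance
  ∂[2,5] = [5] − [2].
This gives a 8×24 integer matrix of rank 7; reducing to Smith normal form yields diagonal entries (1,1,1,1,1,1,1).

The boundary map ∂_2: C_2 → C_1 acts by ∂[p,q,r] = [q,r] − [p,r] + [p,q]. For instance
  ∂[1,6,7] = [6,7] − [1,7] + [1,6],
  ∂[1,5,6] = [5,6] − [1,6] + [1,5].
The 24×16 boundary matrix has rank 15 and Smith normal form diag(1,1,1,1,1,1,1,1,1,1,1,1,1,1,1).

From H_k ≅ ker(∂_k) / im(∂_{k+1}) we obtain:

  H_0: rank C_0 − rank ∂_1 = 8 − 7 = 1, and the invariant factors of ∂_1 are all 1, so H_0 = Z.

H_0 = Z.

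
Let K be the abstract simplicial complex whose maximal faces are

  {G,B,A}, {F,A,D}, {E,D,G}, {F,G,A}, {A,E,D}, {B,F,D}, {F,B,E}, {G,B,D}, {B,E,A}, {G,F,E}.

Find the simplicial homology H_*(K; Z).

K has 6 vertices, 15 edges, 10 triangles.
rank ∂_0 = 0, rank ∂_1 = 5 ⇒ b_0 = 6 − 0 − 5 = 1; all invariant factors of ∂_1 are 1 so no torsion. So H_0 = Z.
rank ∂_1 = 5, rank ∂_2 = 10 ⇒ b_1 = 15 − 5 − 10 = 0; ∂_2 has invariant factor(s) [2] giving torsion. So H_1 = Z/2.
rank ∂_2 = 10, rank ∂_3 = 0 ⇒ b_2 = 10 − 10 − 0 = 0. So H_2 = 0.

H_0 = Z,  H_1 = Z/2,  H_2 = 0.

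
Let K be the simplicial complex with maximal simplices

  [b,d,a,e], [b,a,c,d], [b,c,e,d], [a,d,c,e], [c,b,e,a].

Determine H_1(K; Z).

H_1 ≅ 0.

Order the vertices as a < b < c < d < e. Listing each simplex with vertices in this order, K has dimension 3 with simplices:

  0-simplices (5): a, b, c, d, e
  1-simplices (10): ab, ac, ad, ae, bc, bd, be, cd, ce, de
  2-simplices (10): abc, abd, abe, acd, ace, ade, bcd, bce, bde, cde
  3-simplices (5): abcd, abce, abde, acde, bcde

giving chain groups C_0 ≅ Z^5, C_1 ≅ Z^10, C_2 ≅ Z^10, C_3 ≅ Z^5.

∂_1: C_1 → C_0 maps an edge to its endpoints' difference, ∂[p,q] = q − p. For instance
  ∂ae = e − a.
As a 5×10 matrix over Z this has rank 4, with invariant factors (1,1,1,1).

Boundary ∂_2: C_2 → C_1 sends each 2-simplex [p,q,r] to [q,r] − [p,r] + [p,q]. For instance
  ∂bce = ce − be + bc,
  ∂abe = be − ae + ab.
This gives a 10×10 integer matrix of rank 6; reducing to Smith normal form yields diagonal entries (1,1,1,1,1,1).

Boundary ∂_3: C_3 → C_2 sends each 3-simplex σ to the alternating sum Σ_i (−1)^i (σ with its i-th vertex removed). For instance
  ∂abcd = bcd − acd + abd − abc,
  ∂bcde = cde − bde + bce − bcd.
This gives a 10×5 integer matrix of rank 4; reducing to Smith normal form yields diagonal entries (1,1,1,1).

Now H_k = ker ∂_k / im ∂_{k+1}, so:

  H_1: rank ker ∂_1 − rank ∂_2 = (10 − 4) − 6 = 0, and the invariant factors of ∂_2 are all 1, so H_1 ≅ 0.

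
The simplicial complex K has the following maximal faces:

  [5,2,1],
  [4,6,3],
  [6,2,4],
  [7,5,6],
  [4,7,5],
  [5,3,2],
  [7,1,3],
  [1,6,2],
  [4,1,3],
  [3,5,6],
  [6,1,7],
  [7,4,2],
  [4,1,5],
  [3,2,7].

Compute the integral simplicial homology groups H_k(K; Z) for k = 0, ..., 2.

Fix the vertex order 1 < 2 < 3 < 4 < 5 < 6 < 7 and write every simplex with vertices in increasing order. Then dim K = 2 and the simplices of K are:

  0-simplices (7): [1], [2], [3], [4], [5], [6], [7]
  1-simplices (21): [1,2], [1,3], [1,4], [1,5], [1,6], [1,7], [2,3], [2,4], [2,5], [2,6], [2,7], [3,4], [3,5], [3,6], [3,7], [4,5], [4,6], [4,7], [5,6], [5,7], [6,7]
  2-simplices (14): [1,2,5], [1,2,6], [1,3,4], [1,3,7], [1,4,5], [1,6,7], [2,3,5], [2,3,7], [2,4,6], [2,4,7], [3,4,6], [3,5,6], [4,5,7], [5,6,7]

Hence C_0 ≅ Z^7, C_1 ≅ Z^21, C_2 ≅ Z^14.

∂_1: C_1 → C_0 maps an edge to its endpoints' difference, ∂[p,q] = q − p.
The resulting 7×21 matrix has rank 6, and its Smith normal form has invariant factors (1,1,1,1,1,1).

∂_2: C_2 → C_1 maps a triangle to the signed sum of its edges. For instance
  ∂[2,4,6] = [4,6] − [2,6] + [2,4],
  ∂[5,6,7] = [6,7] − [5,7] + [5,6].
The 21×14 boundary matrix has rank 13 and Smith normal form diag(1,1,1,1,1,1,1,1,1,1,1,1,1).

From H_k ≅ ker(∂_k) / im(∂_{k+1}) we obtain:

  H_0: rank C_0 − rank ∂_1 = 7 − 6 = 1, and the invariant factors of ∂_1 are all 1, so H_0 = Z.
  H_1: rank ker ∂_1 − rank ∂_2 = (21 − 6) − 13 = 2, and the invariant factors of ∂_2 are all 1, so H_1 = Z^2.
  H_2: rank ker ∂_2 − rank ∂_3 = (14 − 13) − 0 = 1, and there is no ∂_3, so H_2 = Z.

As a check, the Euler characteristic is 7 − 21 + 14 = 0, which agrees with 1 − 2 + 1 = 0.
(K is a triangulation of the torus T^2.)

H_0 ≅ Z,  H_1 ≅ Z^2,  H_2 ≅ Z.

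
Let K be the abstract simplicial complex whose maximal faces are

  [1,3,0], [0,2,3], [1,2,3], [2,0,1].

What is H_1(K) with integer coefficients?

Order the vertices as 0 < 1 < 2 < 3. Listing each simplex with vertices in this order, K has dimension 2 with simplices:

  0-simplices (4): [0], [1], [2], [3]
  1-simplices (6): [0,1], [0,2], [0,3], [1,2], [1,3], [2,3]
  2-simplices (4): [0,1,2], [0,1,3], [0,2,3], [1,2,3]

giving chain groups C_0 ≅ Z^4, C_1 ≅ Z^6, C_2 ≅ Z^4.

The boundary map ∂_1: C_1 → C_0 maps an edge to its endpoints' difference, ∂[p,q] = q − p. For instance
  ∂[1,2] = [2] − [1].
This gives a 4×6 integer matrix of rank 3; reducing to Smith normal form yields diagonal entries (1,1,1).

Boundary ∂_2: C_2 → C_1 maps a triangle to the signed sum of its edges. For instance
  ∂[1,2,3] = [2,3] − [1,3] + [1,2],
  ∂[0,1,2] = [1,2] − [0,2] + [0,1].
As a 6×4 matrix over Z this has rank 3, with invariant factors (1,1,1).

From H_k ≅ ker(∂_k) / im(∂_{k+1}) we obtain:

  H_1: rank ker ∂_1 − rank ∂_2 = (6 − 3) − 3 = 0, and the invariant factors of ∂_2 are all 1, so H_1 = 0.

H_1 ≅ 0.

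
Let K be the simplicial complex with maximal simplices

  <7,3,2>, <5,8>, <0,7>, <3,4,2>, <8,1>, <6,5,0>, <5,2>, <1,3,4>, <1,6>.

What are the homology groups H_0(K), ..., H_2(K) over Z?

H_0 ≅ Z,  H_1 ≅ Z^3,  H_2 = 0.

Take the total order 0 < 1 < 2 < 3 < 4 < 5 < 6 < 7 < 8 on the vertex set. Then K (dimension 2) consists of the simplices:

  0-simplices (9): [0], [1], [2], [3], [4], [5], [6], [7], [8]
  1-simplices (15): [0,5], [0,6], [0,7], [1,3], [1,4], [1,6], [1,8], [2,3], [2,4], [2,5], [2,7], [3,4], [3,7], [5,6], [5,8]
  2-simplices (4): [0,5,6], [1,3,4], [2,3,4], [2,3,7]

so the chain groups are C_0 ≅ Z^9, C_1 ≅ Z^15, C_2 ≅ Z^4.

Boundary ∂_1: C_1 → C_0 is given by ∂[p,q] = [q] − [p].
This gives a 9×15 integer matrix of rank 8; reducing to Smith normal form yields diagonal entries (1,1,1,1,1,1,1,1).

Boundary ∂_2: C_2 → C_1 sends each 2-simplex [p,q,r] to [q,r] − [p,r] + [p,q]. For instance
  ∂[0,5,6] = [5,6] − [0,6] + [0,5],
  ∂[2,3,4] = [3,4] − [2,4] + [2,3].
The 15×4 boundary matrix has rank 4 and Smith normal form diag(1,1,1,1).

Reading off H_k = ker ∂_k / im ∂_{k+1}:

  H_0: rank C_0 − rank ∂_1 = 9 − 8 = 1, and the invariant factors of ∂_1 are all 1, so H_0 ≅ Z.
  H_1: rank ker ∂_1 − rank ∂_2 = (15 − 8) − 4 = 3, and the invariant factors of ∂_2 are all 1, so H_1 ≅ Z^3.
  H_2: rank ker ∂_2 − rank ∂_3 = (4 − 4) − 0 = 0, and there is no ∂_3, so H_2 ≅ 0.

As a check, the Euler characteristic is 9 − 15 + 4 = -2, which agrees with 1 − 3 + 0 = -2.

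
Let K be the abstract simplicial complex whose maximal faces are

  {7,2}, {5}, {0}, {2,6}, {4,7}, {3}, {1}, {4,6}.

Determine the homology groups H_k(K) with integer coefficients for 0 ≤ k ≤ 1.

We work with the vertex ordering 0 < 1 < 2 < 3 < 4 < 5 < 6 < 7. The simplices of K, each written with vertices in increasing order, are:

  0-simplices (8): [0], [1], [2], [3], [4], [5], [6], [7]
  1-simplices (4): [2,6], [2,7], [4,6], [4,7]

Hence C_0 ≅ Z^8, C_1 ≅ Z^4.

Boundary ∂_1: C_1 → C_0 sends each edge [p,q] (with p < q) to q − p.
The resulting 8×4 matrix has rank 3, and its Smith normal form has invariant factors (1,1,1).

Now H_k = ker ∂_k / im ∂_{k+1}, so:

  H_0: rank C_0 − rank ∂_1 = 8 − 3 = 5, and the invariant factors of ∂_1 are all 1, so H_0 ≅ Z^5.
  H_1: rank ker ∂_1 − rank ∂_2 = (4 − 3) − 0 = 1, and there is no ∂_2, so H_1 ≅ Z.

As a check, the Euler characteristic is 8 − 4 = 4, which agrees with 5 − 1 = 4.
(K is a triangulation of the disjoint union of a set of 4 points and the circle S^1.)

H_0 ≅ Z^5,  H_1 ≅ Z.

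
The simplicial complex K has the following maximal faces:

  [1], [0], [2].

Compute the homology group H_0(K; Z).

We work with the vertex ordering 0 < 1 < 2. The simplices of K, each written with vertices in increasing order, are:

  0-simplices (3): [0], [1], [2]

giving chain groups C_0 ≅ Z^3.

Computing H_k = (kernel of ∂_k) / (image of ∂_{k+1}):

  H_0: rank C_0 − rank ∂_1 = 3 − 0 = 3, and there is no ∂_1, so H_0 ≅ Z^3.

H_0 ≅ Z^3.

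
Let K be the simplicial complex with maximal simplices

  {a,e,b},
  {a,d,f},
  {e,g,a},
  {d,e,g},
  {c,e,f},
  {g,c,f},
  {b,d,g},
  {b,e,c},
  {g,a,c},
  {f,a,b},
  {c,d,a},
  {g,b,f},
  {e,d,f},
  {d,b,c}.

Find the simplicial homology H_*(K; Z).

K has 7 vertices, 21 edges, 14 triangles.
rank ∂_0 = 0, rank ∂_1 = 6 ⇒ b_0 = 7 − 0 − 6 = 1; all invariant factors of ∂_1 are 1 so no torsion. So H_0 ≅ Z.
rank ∂_1 = 6, rank ∂_2 = 13 ⇒ b_1 = 21 − 6 − 13 = 2; all invariant factors of ∂_2 are 1 so no torsion. So H_1 ≅ Z^2.
rank ∂_2 = 13, rank ∂_3 = 0 ⇒ b_2 = 14 − 13 − 0 = 1. So H_2 ≅ Z.

H_0 = Z,  H_1 = Z^2,  H_2 = Z.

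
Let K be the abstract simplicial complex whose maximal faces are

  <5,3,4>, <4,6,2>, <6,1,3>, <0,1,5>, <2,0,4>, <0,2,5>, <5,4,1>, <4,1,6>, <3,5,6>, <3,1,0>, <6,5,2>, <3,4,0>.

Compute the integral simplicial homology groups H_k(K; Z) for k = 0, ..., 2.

H_0 ≅ Z,  H_1 ≅ Z/2Z,  H_2 = 0.

Fix the vertex order 0 < 1 < 2 < 3 < 4 < 5 < 6 and write every simplex with vertices in increasing order. Then dim K = 2 and the simplices of K are:

  0-simplices (7): [0], [1], [2], [3], [4], [5], [6]
  1-simplices (18): [0,1], [0,2], [0,3], [0,4], [0,5], [1,3], [1,4], [1,5], [1,6], [2,4], [2,5], [2,6], [3,4], [3,5], [3,6], [4,5], [4,6], [5,6]
  2-simplices (12): [0,1,3], [0,1,5], [0,2,4], [0,2,5], [0,3,4], [1,3,6], [1,4,5], [1,4,6], [2,4,6], [2,5,6], [3,4,5], [3,5,6]

giving chain groups C_0 ≅ Z^7, C_1 ≅ Z^18, C_2 ≅ Z^12.

The boundary map ∂_1: C_1 → C_0 maps an edge to its endpoints' difference, ∂[p,q] = q − p.
The 7×18 boundary matrix has rank 6 and Smith normal form diag(1,1,1,1,1,1).

∂_2: C_2 → C_1 maps a triangle to the signed sum of its edges. For instance
  ∂[1,4,5] = [4,5] − [1,5] + [1,4],
  ∂[1,3,6] = [3,6] − [1,6] + [1,3].
As a 18×12 matrix over Z this has rank 12, with invariant factors (1,1,1,1,1,1,1,1,1,1,1,2).

Now H_k = ker ∂_k / im ∂_{k+1}, so:

  H_0: rank C_0 − rank ∂_1 = 7 − 6 = 1, and the invariant factors of ∂_1 are all 1, so H_0 ≅ Z.
  H_1: rank ker ∂_1 − rank ∂_2 = (18 − 6) − 12 = 0, and ∂_2 has invariant factor 2 > 1, so H_1 ≅ Z/2Z.
  H_2: rank ker ∂_2 − rank ∂_3 = (12 − 12) − 0 = 0, and there is no ∂_3, so H_2 ≅ 0.

(K is a triangulation of the real projective plane RP^2.)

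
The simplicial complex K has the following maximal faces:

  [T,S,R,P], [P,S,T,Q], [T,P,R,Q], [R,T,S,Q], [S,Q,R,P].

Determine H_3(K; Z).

H_3 = Z.

Take the total order P < Q < R < S < T on the vertex set. Then K (dimension 3) consists of the simplices:

  0-simplices (5): P, Q, R, S, T
  1-simplices (10): PQ, PR, PS, PT, QR, QS, QT, RS, RT, ST
  2-simplices (10): PQR, PQS, PQT, PRS, PRT, PST, QRS, QRT, QST, RST
  3-simplices (5): PQRS, PQRT, PQST, PRST, QRST

so the chain groups are C_0 ≅ Z^5, C_1 ≅ Z^10, C_2 ≅ Z^10, C_3 ≅ Z^5.

Boundary ∂_1: C_1 → C_0 sends each edge [p,q] (with p < q) to q − p. For instance
  ∂QS = S − Q.
As a 5×10 matrix over Z this has rank 4, with invariant factors (1,1,1,1).

∂_2: C_2 → C_1 maps a triangle to the signed sum of its edges. For instance
  ∂PQR = QR − PR + PQ,
  ∂PST = ST − PT + PS.
The resulting 10×10 matrix has rank 6, and its Smith normal form has invariant factors (1,1,1,1,1,1).

∂_3: C_3 → C_2 sends each 3-simplex σ to the alternating sum Σ_i (−1)^i (σ with its i-th vertex removed). For instance
  ∂PRST = RST − PST + PRT − PRS,
  ∂PQRS = QRS − PRS + PQS − PQR.
The resulting 10×5 matrix has rank 4, and its Smith normal form has invariant factors (1,1,1,1).

Now H_k = ker ∂_k / im ∂_{k+1}, so:

  H_3: rank ker ∂_3 − rank ∂_4 = (5 − 4) − 0 = 1, and there is no ∂_4, so H_3 = Z.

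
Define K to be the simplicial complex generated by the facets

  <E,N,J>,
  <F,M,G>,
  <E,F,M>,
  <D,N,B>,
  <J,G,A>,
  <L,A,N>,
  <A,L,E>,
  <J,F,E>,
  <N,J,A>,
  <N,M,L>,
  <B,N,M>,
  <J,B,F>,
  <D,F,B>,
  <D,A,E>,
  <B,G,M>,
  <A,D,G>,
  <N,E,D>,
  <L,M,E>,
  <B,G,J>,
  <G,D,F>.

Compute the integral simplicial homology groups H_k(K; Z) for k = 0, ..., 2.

H_0 ≅ Z,  H_1 ≅ Z × Z/2,  H_2 = 0.

Order the vertices as A < B < D < E < F < G < J < L < M < N. Listing each simplex with vertices in this order, K has dimension 2 with simplices:

  0-simplices (10): A, B, D, E, F, G, J, L, M, N
  1-simplices (30): AD, AE, AG, AJ, AL, AN, BD, BF, BG, BJ, BM, BN, DE, DF, DG, DN, EF, EJ, EL, EM, EN, FG, FJ, FM, GJ, GM, JN, LM, LN, MN
  2-simplices (20): ADE, ADG, AEL, AGJ, AJN, ALN, BDF, BDN, BFJ, BGJ, BGM, BMN, DEN, DFG, EFJ, EFM, EJN, ELM, FGM, LMN

so the chain groups are C_0 ≅ Z^10, C_1 ≅ Z^30, C_2 ≅ Z^20.

The boundary map ∂_1: C_1 → C_0 sends each edge [p,q] (with p < q) to q − p.
As a 10×30 matrix over Z this has rank 9, with invariant factors (1,1,1,1,1,1,1,1,1).

∂_2: C_2 → C_1 acts by ∂[p,q,r] = [q,r] − [p,r] + [p,q]. For instance
  ∂LMN = MN − LN + LM,
  ∂BGM = GM − BM + BG.
The 30×20 boundary matrix has rank 20 and Smith normal form diag(1,1,1,1,1,1,1,1,1,1,1,1,1,1,1,1,1,1,1,2).

Now H_k = ker ∂_k / im ∂_{k+1}, so:

  H_0: rank C_0 − rank ∂_1 = 10 − 9 = 1, and the invariant factors of ∂_1 are all 1, so H_0 ≅ Z.
  H_1: rank ker ∂_1 − rank ∂_2 = (30 − 9) − 20 = 1, and ∂_2 has invariant factor 2 > 1, so H_1 ≅ Z × Z/2.
  H_2: rank ker ∂_2 − rank ∂_3 = (20 − 20) − 0 = 0, and there is no ∂_3, so H_2 ≅ 0.

As a check, the Euler characteristic is 10 − 30 + 20 = 0, which agrees with 1 − 1 + 0 = 0.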